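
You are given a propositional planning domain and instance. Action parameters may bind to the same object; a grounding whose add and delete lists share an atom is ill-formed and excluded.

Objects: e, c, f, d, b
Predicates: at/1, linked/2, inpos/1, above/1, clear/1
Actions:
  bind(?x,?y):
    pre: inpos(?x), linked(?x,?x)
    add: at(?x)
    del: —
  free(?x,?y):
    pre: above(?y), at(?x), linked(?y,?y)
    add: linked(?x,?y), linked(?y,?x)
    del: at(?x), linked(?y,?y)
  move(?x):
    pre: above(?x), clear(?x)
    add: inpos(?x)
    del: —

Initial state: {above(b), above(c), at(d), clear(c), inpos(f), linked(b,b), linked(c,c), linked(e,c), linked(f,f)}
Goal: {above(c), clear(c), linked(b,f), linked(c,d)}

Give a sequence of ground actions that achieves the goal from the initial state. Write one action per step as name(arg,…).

bind(f,e); free(f,b); free(d,c)

1. bind(f,e)  →  {above(b), above(c), at(d), at(f), clear(c), inpos(f), linked(b,b), linked(c,c), linked(e,c), linked(f,f)}
2. free(f,b)  →  {above(b), above(c), at(d), clear(c), inpos(f), linked(b,f), linked(c,c), linked(e,c), linked(f,b), linked(f,f)}
3. free(d,c)  →  {above(b), above(c), clear(c), inpos(f), linked(b,f), linked(c,d), linked(d,c), linked(e,c), linked(f,b), linked(f,f)}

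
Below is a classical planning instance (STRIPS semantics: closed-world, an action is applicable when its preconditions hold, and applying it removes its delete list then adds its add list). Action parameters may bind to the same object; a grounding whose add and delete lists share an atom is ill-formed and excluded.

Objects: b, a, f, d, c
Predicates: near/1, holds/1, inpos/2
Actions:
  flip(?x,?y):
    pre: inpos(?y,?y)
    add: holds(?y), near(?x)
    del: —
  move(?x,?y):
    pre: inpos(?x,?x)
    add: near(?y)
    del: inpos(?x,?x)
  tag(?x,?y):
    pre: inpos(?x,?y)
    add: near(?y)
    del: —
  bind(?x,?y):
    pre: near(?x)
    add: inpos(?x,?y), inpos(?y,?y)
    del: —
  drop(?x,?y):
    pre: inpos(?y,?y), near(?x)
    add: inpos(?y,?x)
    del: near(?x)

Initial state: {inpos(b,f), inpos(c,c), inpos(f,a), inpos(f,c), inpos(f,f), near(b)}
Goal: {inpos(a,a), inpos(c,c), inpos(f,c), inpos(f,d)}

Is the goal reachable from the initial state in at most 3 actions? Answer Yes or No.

1. flip(f,f)  →  {holds(f), inpos(b,f), inpos(c,c), inpos(f,a), inpos(f,c), inpos(f,f), near(b), near(f)}
2. bind(b,a)  →  {holds(f), inpos(a,a), inpos(b,a), inpos(b,f), inpos(c,c), inpos(f,a), inpos(f,c), inpos(f,f), near(b), near(f)}
3. bind(f,d)  →  {holds(f), inpos(a,a), inpos(b,a), inpos(b,f), inpos(c,c), inpos(d,d), inpos(f,a), inpos(f,c), inpos(f,d), inpos(f,f), near(b), near(f)}
optimal plan length = 3; 3 ≤ 3

Yes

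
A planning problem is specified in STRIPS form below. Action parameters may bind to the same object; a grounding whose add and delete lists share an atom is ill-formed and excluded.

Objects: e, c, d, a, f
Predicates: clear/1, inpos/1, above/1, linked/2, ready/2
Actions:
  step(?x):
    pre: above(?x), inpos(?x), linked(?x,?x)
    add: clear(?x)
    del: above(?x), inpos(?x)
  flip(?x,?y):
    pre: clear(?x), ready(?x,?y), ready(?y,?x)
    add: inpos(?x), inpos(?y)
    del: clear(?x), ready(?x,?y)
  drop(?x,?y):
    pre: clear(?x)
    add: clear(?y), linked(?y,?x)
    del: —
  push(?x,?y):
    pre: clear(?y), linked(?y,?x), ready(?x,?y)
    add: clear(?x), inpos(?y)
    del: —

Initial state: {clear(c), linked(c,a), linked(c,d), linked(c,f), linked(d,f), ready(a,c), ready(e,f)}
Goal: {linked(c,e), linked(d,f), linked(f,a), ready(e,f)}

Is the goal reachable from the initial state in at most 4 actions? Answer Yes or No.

Yes

1. drop(c,e)  →  {clear(c), clear(e), linked(c,a), linked(c,d), linked(c,f), linked(d,f), linked(e,c), ready(a,c), ready(e,f)}
2. drop(e,c)  →  {clear(c), clear(e), linked(c,a), linked(c,d), linked(c,e), linked(c,f), linked(d,f), linked(e,c), ready(a,c), ready(e,f)}
3. drop(e,a)  →  {clear(a), clear(c), clear(e), linked(a,e), linked(c,a), linked(c,d), linked(c,e), linked(c,f), linked(d,f), linked(e,c), ready(a,c), ready(e,f)}
4. drop(a,f)  →  {clear(a), clear(c), clear(e), clear(f), linked(a,e), linked(c,a), linked(c,d), linked(c,e), linked(c,f), linked(d,f), linked(e,c), linked(f,a), ready(a,c), ready(e,f)}
optimal plan length = 4; 4 ≤ 4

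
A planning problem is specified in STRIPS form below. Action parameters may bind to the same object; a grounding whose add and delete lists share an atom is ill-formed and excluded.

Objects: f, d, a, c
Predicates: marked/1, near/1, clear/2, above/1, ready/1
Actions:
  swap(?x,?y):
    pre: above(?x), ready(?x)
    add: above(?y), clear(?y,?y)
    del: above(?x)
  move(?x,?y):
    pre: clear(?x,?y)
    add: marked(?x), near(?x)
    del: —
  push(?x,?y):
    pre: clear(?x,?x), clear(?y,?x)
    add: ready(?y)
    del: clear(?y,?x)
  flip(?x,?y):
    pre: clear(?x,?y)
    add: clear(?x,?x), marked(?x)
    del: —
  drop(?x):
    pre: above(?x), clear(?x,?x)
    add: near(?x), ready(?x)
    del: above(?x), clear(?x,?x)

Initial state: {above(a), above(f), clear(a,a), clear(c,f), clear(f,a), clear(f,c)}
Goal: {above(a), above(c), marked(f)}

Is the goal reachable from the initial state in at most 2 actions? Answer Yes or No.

1. move(f,a)  →  {above(a), above(f), clear(a,a), clear(c,f), clear(f,a), clear(f,c), marked(f), near(f)}
2. push(a,f)  →  {above(a), above(f), clear(a,a), clear(c,f), clear(f,c), marked(f), near(f), ready(f)}
3. swap(f,c)  →  {above(a), above(c), clear(a,a), clear(c,c), clear(c,f), clear(f,c), marked(f), near(f), ready(f)}
optimal plan length = 3; 3 > 2

No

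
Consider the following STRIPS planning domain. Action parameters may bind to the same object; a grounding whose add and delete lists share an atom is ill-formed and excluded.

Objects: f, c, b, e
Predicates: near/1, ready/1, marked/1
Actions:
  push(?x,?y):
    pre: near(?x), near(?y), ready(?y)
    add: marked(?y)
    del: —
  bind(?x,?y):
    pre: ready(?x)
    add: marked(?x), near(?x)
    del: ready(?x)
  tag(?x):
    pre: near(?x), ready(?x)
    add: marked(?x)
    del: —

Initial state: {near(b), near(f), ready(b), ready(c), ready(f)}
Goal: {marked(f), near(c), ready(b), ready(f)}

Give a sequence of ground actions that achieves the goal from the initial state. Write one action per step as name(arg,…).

push(f,f); bind(c,f)

1. push(f,f)  →  {marked(f), near(b), near(f), ready(b), ready(c), ready(f)}
2. bind(c,f)  →  {marked(c), marked(f), near(b), near(c), near(f), ready(b), ready(f)}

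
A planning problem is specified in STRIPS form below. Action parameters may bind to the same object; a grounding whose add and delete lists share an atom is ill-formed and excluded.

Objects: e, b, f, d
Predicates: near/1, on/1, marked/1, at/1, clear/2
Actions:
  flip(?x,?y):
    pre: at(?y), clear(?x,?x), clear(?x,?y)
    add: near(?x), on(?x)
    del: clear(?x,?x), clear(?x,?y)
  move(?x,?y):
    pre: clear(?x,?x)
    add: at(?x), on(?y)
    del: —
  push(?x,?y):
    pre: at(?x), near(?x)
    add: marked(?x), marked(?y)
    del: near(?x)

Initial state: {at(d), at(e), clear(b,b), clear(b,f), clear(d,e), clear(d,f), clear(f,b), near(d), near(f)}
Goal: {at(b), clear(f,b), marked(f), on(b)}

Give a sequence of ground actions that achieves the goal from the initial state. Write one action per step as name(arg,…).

move(b,b); push(d,f)

1. move(b,b)  →  {at(b), at(d), at(e), clear(b,b), clear(b,f), clear(d,e), clear(d,f), clear(f,b), near(d), near(f), on(b)}
2. push(d,f)  →  {at(b), at(d), at(e), clear(b,b), clear(b,f), clear(d,e), clear(d,f), clear(f,b), marked(d), marked(f), near(f), on(b)}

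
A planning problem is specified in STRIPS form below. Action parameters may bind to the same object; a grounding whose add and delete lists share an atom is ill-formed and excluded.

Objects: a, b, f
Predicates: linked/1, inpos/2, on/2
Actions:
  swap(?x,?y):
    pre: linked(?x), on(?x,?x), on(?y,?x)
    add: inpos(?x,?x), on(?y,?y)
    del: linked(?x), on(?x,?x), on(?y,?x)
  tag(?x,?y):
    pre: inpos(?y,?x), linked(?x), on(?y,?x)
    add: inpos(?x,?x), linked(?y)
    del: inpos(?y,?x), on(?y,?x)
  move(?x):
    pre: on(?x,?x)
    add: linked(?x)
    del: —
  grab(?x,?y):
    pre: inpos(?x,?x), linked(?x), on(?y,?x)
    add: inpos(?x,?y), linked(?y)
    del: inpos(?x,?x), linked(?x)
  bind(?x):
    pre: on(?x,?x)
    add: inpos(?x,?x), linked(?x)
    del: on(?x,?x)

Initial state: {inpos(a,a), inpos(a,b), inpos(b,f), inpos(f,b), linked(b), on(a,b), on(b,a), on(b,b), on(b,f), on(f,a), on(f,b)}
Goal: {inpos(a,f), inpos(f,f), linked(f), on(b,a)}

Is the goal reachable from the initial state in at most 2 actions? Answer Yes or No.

No

1. tag(b,a)  →  {inpos(a,a), inpos(b,b), inpos(b,f), inpos(f,b), linked(a), linked(b), on(b,a), on(b,b), on(b,f), on(f,a), on(f,b)}
2. grab(a,f)  →  {inpos(a,f), inpos(b,b), inpos(b,f), inpos(f,b), linked(b), linked(f), on(b,a), on(b,b), on(b,f), on(f,a), on(f,b)}
3. tag(f,b)  →  {inpos(a,f), inpos(b,b), inpos(f,b), inpos(f,f), linked(b), linked(f), on(b,a), on(b,b), on(f,a), on(f,b)}
optimal plan length = 3; 3 > 2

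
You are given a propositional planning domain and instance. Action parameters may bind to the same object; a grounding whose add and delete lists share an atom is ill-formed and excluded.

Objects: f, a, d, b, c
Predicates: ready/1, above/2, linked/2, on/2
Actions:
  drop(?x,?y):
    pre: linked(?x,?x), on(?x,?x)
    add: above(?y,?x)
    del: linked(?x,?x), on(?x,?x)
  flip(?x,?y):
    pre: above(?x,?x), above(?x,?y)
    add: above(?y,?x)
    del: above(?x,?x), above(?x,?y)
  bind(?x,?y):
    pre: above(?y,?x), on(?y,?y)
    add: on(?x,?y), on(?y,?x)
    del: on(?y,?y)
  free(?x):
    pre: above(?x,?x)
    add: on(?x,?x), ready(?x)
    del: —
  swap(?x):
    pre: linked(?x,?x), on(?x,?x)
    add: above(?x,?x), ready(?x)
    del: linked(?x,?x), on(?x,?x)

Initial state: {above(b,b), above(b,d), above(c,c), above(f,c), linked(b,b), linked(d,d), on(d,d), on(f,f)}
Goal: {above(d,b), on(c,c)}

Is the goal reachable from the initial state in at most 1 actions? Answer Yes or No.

No

1. flip(b,d)  →  {above(c,c), above(d,b), above(f,c), linked(b,b), linked(d,d), on(d,d), on(f,f)}
2. free(c)  →  {above(c,c), above(d,b), above(f,c), linked(b,b), linked(d,d), on(c,c), on(d,d), on(f,f), ready(c)}
optimal plan length = 2; 2 > 1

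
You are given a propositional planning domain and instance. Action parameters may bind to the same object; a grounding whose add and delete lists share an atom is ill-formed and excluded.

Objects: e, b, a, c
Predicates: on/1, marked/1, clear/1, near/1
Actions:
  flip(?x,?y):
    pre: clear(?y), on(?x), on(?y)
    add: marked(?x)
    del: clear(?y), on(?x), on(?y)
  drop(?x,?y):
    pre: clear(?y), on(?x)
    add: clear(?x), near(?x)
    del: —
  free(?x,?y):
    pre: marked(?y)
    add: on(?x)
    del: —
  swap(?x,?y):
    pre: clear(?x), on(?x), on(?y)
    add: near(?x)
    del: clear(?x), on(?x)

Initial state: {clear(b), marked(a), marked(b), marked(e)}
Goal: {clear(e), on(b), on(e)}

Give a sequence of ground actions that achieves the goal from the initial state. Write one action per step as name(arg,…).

free(e,e); drop(e,b); free(b,e)

1. free(e,e)  →  {clear(b), marked(a), marked(b), marked(e), on(e)}
2. drop(e,b)  →  {clear(b), clear(e), marked(a), marked(b), marked(e), near(e), on(e)}
3. free(b,e)  →  {clear(b), clear(e), marked(a), marked(b), marked(e), near(e), on(b), on(e)}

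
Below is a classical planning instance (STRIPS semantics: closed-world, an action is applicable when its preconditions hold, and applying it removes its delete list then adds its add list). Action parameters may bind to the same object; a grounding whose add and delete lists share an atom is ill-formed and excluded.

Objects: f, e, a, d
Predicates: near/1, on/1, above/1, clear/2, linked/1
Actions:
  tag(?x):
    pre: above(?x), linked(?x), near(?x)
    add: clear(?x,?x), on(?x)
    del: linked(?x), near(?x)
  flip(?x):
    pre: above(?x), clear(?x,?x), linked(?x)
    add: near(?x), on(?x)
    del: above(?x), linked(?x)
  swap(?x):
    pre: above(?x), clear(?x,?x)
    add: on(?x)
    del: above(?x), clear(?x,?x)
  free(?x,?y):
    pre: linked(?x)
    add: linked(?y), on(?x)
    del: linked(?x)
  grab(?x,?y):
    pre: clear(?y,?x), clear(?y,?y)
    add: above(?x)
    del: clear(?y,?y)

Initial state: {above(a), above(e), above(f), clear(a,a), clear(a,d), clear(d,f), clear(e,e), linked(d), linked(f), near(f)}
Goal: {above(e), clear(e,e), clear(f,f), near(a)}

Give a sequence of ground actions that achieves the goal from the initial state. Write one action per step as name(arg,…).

tag(f); free(d,a); flip(a)

1. tag(f)  →  {above(a), above(e), above(f), clear(a,a), clear(a,d), clear(d,f), clear(e,e), clear(f,f), linked(d), on(f)}
2. free(d,a)  →  {above(a), above(e), above(f), clear(a,a), clear(a,d), clear(d,f), clear(e,e), clear(f,f), linked(a), on(d), on(f)}
3. flip(a)  →  {above(e), above(f), clear(a,a), clear(a,d), clear(d,f), clear(e,e), clear(f,f), near(a), on(a), on(d), on(f)}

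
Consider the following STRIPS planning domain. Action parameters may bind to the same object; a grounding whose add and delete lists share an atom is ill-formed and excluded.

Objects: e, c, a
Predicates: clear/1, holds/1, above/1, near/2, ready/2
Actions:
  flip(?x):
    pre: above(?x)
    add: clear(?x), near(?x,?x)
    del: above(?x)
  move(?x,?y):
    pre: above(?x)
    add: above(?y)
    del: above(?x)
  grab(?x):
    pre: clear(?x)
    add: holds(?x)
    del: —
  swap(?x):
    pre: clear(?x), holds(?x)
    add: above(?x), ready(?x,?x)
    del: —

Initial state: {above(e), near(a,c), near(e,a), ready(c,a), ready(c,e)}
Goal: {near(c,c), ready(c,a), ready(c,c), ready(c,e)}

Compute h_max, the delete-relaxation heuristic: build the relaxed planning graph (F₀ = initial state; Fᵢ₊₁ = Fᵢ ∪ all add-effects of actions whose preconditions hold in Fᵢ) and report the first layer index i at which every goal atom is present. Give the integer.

4

F0 = init (5 atoms)
F1 = F0 ∪ {above(a), above(c), clear(e), near(e,e)}  (9 atoms)
F2 = F1 ∪ {clear(a), clear(c), holds(e), near(a,a), near(c,c)}  (14 atoms)
F3 = F2 ∪ {holds(a), holds(c), ready(e,e)}  (17 atoms)
F4 = F3 ∪ {ready(a,a), ready(c,c)}  (19 atoms)
goal ⊆ F4  ⇒  h_max = 4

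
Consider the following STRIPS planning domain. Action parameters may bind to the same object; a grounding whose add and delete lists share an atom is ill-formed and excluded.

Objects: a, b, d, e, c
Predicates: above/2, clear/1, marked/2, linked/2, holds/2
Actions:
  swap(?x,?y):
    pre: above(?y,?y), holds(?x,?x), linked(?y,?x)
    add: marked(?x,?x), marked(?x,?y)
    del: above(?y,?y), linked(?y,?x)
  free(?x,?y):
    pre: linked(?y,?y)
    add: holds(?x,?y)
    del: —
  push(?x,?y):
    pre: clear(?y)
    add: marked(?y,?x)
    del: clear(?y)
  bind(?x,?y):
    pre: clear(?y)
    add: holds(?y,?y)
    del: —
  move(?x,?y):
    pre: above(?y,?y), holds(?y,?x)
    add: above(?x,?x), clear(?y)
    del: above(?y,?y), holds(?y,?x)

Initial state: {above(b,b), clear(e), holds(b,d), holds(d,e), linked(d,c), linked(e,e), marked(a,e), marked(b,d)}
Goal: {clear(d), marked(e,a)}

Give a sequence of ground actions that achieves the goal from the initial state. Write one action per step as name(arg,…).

push(a,e); move(d,b); move(e,d)

1. push(a,e)  →  {above(b,b), holds(b,d), holds(d,e), linked(d,c), linked(e,e), marked(a,e), marked(b,d), marked(e,a)}
2. move(d,b)  →  {above(d,d), clear(b), holds(d,e), linked(d,c), linked(e,e), marked(a,e), marked(b,d), marked(e,a)}
3. move(e,d)  →  {above(e,e), clear(b), clear(d), linked(d,c), linked(e,e), marked(a,e), marked(b,d), marked(e,a)}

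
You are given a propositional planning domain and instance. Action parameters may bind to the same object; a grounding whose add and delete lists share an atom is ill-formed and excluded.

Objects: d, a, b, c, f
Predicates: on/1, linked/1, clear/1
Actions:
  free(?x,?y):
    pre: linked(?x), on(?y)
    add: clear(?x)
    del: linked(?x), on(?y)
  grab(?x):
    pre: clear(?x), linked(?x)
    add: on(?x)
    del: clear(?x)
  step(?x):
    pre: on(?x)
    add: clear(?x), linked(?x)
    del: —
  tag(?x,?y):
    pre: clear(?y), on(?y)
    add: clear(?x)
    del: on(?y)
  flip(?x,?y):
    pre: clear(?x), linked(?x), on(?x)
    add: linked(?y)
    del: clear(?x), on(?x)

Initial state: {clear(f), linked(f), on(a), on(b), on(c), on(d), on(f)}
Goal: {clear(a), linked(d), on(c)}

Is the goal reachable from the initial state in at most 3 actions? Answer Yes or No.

1. step(d)  →  {clear(d), clear(f), linked(d), linked(f), on(a), on(b), on(c), on(d), on(f)}
2. step(a)  →  {clear(a), clear(d), clear(f), linked(a), linked(d), linked(f), on(a), on(b), on(c), on(d), on(f)}
optimal plan length = 2; 2 ≤ 3

Yes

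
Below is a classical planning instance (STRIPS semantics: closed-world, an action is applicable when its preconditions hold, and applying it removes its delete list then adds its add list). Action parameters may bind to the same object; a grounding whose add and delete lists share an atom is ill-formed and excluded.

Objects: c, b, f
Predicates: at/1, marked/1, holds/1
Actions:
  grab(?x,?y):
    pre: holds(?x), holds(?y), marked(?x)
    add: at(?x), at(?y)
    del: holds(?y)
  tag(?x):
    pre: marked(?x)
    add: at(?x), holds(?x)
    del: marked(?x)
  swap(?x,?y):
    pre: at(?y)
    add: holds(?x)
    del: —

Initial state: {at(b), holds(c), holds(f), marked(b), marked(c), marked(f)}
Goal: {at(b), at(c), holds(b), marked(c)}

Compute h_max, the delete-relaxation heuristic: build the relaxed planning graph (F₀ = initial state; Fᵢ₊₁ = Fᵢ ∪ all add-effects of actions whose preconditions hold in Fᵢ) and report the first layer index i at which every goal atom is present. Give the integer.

F0 = init (6 atoms)
F1 = F0 ∪ {at(c), at(f), holds(b)}  (9 atoms)
goal ⊆ F1  ⇒  h_max = 1

1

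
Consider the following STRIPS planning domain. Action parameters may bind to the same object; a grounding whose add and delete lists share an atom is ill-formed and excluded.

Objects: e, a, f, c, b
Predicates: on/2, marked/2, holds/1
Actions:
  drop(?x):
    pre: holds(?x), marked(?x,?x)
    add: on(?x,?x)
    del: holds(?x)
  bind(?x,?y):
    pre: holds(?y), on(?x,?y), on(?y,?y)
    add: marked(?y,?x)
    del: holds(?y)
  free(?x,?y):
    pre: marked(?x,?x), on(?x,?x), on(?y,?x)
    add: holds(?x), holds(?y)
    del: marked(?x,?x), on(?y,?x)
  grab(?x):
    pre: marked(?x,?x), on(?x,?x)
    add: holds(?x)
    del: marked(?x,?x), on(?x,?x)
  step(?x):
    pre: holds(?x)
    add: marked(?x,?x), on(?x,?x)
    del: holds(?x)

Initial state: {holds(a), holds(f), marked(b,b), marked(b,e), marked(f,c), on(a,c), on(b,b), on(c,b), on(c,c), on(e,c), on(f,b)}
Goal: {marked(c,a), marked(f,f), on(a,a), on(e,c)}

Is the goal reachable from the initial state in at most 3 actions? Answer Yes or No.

1. free(b,c)  →  {holds(a), holds(b), holds(c), holds(f), marked(b,e), marked(f,c), on(a,c), on(b,b), on(c,c), on(e,c), on(f,b)}
2. bind(a,c)  →  {holds(a), holds(b), holds(f), marked(b,e), marked(c,a), marked(f,c), on(a,c), on(b,b), on(c,c), on(e,c), on(f,b)}
3. step(a)  →  {holds(b), holds(f), marked(a,a), marked(b,e), marked(c,a), marked(f,c), on(a,a), on(a,c), on(b,b), on(c,c), on(e,c), on(f,b)}
4. step(f)  →  {holds(b), marked(a,a), marked(b,e), marked(c,a), marked(f,c), marked(f,f), on(a,a), on(a,c), on(b,b), on(c,c), on(e,c), on(f,b), on(f,f)}
optimal plan length = 4; 4 > 3

No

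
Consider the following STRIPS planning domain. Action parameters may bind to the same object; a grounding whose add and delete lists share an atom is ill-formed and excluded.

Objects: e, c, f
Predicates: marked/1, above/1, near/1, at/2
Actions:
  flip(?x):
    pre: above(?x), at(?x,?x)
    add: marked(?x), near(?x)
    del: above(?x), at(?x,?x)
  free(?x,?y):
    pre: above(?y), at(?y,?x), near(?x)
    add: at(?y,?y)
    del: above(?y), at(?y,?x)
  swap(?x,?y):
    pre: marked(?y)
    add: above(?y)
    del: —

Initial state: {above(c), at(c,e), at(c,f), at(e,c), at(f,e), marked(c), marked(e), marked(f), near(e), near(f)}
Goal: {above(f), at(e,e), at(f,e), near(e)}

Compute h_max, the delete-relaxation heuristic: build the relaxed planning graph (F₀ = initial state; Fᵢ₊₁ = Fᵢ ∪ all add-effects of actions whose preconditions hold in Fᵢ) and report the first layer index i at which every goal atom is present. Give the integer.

3

F0 = init (10 atoms)
F1 = F0 ∪ {above(e), above(f), at(c,c)}  (13 atoms)
F2 = F1 ∪ {at(f,f), near(c)}  (15 atoms)
F3 = F2 ∪ {at(e,e)}  (16 atoms)
goal ⊆ F3  ⇒  h_max = 3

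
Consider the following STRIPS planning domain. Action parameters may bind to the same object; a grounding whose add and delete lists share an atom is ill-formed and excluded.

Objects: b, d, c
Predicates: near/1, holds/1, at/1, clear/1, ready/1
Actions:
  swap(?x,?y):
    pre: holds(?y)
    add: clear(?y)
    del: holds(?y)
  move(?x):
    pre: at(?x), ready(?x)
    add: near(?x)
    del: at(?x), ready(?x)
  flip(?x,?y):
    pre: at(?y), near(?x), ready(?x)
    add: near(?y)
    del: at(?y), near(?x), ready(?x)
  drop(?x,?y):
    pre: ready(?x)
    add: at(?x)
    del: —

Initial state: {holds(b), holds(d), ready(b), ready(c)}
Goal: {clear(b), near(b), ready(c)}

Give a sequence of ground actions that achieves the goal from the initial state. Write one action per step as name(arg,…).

1. swap(b,b)  →  {clear(b), holds(d), ready(b), ready(c)}
2. drop(b,b)  →  {at(b), clear(b), holds(d), ready(b), ready(c)}
3. move(b)  →  {clear(b), holds(d), near(b), ready(c)}

swap(b,b); drop(b,b); move(b)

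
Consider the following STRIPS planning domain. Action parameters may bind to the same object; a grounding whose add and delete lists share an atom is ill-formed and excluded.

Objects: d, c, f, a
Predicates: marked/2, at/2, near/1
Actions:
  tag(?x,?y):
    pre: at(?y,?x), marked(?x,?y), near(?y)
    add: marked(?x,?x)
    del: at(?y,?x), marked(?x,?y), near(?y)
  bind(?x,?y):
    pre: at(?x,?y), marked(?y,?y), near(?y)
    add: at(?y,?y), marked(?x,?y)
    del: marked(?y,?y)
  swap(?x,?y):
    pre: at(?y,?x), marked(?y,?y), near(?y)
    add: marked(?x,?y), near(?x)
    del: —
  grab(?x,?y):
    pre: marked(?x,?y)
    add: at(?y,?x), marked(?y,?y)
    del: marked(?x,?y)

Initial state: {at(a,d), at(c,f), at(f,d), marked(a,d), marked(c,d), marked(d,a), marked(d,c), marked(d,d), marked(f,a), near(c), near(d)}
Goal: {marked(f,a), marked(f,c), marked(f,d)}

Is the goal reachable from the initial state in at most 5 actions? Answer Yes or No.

1. bind(f,d)  →  {at(a,d), at(c,f), at(d,d), at(f,d), marked(a,d), marked(c,d), marked(d,a), marked(d,c), marked(f,a), marked(f,d), near(c), near(d)}
2. grab(d,c)  →  {at(a,d), at(c,d), at(c,f), at(d,d), at(f,d), marked(a,d), marked(c,c), marked(c,d), marked(d,a), marked(f,a), marked(f,d), near(c), near(d)}
3. swap(f,c)  →  {at(a,d), at(c,d), at(c,f), at(d,d), at(f,d), marked(a,d), marked(c,c), marked(c,d), marked(d,a), marked(f,a), marked(f,c), marked(f,d), near(c), near(d), near(f)}
optimal plan length = 3; 3 ≤ 5

Yes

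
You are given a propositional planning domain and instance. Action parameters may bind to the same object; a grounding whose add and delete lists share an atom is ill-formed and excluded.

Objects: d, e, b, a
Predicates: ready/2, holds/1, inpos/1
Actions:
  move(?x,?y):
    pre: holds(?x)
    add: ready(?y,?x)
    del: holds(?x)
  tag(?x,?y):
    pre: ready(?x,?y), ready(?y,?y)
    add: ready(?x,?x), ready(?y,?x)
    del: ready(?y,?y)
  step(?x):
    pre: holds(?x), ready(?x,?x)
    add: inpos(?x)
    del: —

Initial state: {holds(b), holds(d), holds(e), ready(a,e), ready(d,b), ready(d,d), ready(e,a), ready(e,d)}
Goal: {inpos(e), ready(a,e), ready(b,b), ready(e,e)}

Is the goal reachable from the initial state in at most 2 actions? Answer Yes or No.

No

1. move(b,b)  →  {holds(d), holds(e), ready(a,e), ready(b,b), ready(d,b), ready(d,d), ready(e,a), ready(e,d)}
2. tag(e,d)  →  {holds(d), holds(e), ready(a,e), ready(b,b), ready(d,b), ready(d,e), ready(e,a), ready(e,d), ready(e,e)}
3. step(e)  →  {holds(d), holds(e), inpos(e), ready(a,e), ready(b,b), ready(d,b), ready(d,e), ready(e,a), ready(e,d), ready(e,e)}
optimal plan length = 3; 3 > 2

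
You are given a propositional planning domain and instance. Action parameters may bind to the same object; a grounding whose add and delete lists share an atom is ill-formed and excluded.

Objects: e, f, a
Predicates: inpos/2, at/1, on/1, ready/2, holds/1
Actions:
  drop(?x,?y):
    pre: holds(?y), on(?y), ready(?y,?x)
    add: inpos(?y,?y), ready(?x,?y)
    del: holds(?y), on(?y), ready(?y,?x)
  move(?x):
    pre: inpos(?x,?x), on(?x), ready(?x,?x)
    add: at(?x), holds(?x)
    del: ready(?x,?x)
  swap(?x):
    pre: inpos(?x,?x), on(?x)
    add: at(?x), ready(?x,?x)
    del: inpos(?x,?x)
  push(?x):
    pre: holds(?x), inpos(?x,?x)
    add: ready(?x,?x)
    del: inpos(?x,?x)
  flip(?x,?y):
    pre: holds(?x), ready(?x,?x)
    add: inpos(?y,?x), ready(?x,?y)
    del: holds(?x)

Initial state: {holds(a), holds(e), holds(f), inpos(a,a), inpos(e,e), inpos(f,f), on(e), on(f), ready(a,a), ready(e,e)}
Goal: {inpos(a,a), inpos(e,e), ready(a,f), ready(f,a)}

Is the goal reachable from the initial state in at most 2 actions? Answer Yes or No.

No

1. swap(f)  →  {at(f), holds(a), holds(e), holds(f), inpos(a,a), inpos(e,e), on(e), on(f), ready(a,a), ready(e,e), ready(f,f)}
2. flip(f,a)  →  {at(f), holds(a), holds(e), inpos(a,a), inpos(a,f), inpos(e,e), on(e), on(f), ready(a,a), ready(e,e), ready(f,a), ready(f,f)}
3. flip(a,f)  →  {at(f), holds(e), inpos(a,a), inpos(a,f), inpos(e,e), inpos(f,a), on(e), on(f), ready(a,a), ready(a,f), ready(e,e), ready(f,a), ready(f,f)}
optimal plan length = 3; 3 > 2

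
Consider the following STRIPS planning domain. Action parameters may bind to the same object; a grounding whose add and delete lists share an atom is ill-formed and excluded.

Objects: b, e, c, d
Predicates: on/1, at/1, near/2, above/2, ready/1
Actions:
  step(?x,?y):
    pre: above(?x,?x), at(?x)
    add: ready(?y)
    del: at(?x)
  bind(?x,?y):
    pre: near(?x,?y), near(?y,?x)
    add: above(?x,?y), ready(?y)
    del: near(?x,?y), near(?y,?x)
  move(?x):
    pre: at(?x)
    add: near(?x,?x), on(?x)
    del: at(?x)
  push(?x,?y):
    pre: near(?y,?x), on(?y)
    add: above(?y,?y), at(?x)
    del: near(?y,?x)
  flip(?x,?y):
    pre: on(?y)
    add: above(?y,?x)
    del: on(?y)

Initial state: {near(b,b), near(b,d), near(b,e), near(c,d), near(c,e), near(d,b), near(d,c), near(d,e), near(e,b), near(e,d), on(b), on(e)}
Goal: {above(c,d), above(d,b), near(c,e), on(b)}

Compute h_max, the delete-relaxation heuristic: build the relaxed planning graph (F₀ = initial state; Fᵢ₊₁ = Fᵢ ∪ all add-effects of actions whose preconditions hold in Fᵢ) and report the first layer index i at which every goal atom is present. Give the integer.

F0 = init (12 atoms)
F1 = F0 ∪ {above(b,b), above(b,c), above(b,d), above(b,e), above(c,d), above(d,b), above(d,c), above(d,e), above(e,b), above(e,c), above(e,d), above(e,e), at(b), at(d), at(e), ready(b), ready(c), ready(d), ready(e)}  (31 atoms)
goal ⊆ F1  ⇒  h_max = 1

1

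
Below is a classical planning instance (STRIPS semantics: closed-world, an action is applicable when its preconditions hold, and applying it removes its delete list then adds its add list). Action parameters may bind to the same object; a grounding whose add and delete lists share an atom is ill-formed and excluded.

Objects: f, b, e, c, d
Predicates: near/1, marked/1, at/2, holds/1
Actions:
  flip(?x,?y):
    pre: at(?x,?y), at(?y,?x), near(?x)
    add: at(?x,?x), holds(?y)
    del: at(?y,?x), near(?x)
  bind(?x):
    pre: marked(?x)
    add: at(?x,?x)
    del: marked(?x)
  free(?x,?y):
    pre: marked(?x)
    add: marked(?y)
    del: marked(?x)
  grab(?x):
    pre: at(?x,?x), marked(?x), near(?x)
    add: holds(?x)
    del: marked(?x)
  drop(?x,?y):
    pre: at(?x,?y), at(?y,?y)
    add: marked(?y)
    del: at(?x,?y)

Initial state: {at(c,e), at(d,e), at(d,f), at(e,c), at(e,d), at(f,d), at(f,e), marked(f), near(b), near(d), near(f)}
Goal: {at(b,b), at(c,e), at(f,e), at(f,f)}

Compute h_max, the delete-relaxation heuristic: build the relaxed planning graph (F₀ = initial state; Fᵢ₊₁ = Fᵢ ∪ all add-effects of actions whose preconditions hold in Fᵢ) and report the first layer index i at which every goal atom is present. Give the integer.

F0 = init (11 atoms)
F1 = F0 ∪ {at(d,d), at(f,f), holds(d), holds(e), holds(f), marked(b), marked(c), marked(d), marked(e)}  (20 atoms)
F2 = F1 ∪ {at(b,b), at(c,c), at(e,e)}  (23 atoms)
goal ⊆ F2  ⇒  h_max = 2

2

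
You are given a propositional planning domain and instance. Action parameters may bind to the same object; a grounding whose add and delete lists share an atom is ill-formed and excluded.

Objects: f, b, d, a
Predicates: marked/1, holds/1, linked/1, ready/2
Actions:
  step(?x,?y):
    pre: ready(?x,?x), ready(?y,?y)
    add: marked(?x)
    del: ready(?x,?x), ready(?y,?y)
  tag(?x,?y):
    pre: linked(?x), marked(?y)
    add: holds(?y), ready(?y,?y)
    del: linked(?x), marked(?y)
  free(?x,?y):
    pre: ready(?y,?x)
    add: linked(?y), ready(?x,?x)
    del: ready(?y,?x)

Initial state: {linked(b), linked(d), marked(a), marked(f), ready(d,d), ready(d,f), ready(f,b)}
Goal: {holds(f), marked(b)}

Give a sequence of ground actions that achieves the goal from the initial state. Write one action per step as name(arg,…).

tag(b,f); free(b,f); step(b,f)

1. tag(b,f)  →  {holds(f), linked(d), marked(a), ready(d,d), ready(d,f), ready(f,b), ready(f,f)}
2. free(b,f)  →  {holds(f), linked(d), linked(f), marked(a), ready(b,b), ready(d,d), ready(d,f), ready(f,f)}
3. step(b,f)  →  {holds(f), linked(d), linked(f), marked(a), marked(b), ready(d,d), ready(d,f)}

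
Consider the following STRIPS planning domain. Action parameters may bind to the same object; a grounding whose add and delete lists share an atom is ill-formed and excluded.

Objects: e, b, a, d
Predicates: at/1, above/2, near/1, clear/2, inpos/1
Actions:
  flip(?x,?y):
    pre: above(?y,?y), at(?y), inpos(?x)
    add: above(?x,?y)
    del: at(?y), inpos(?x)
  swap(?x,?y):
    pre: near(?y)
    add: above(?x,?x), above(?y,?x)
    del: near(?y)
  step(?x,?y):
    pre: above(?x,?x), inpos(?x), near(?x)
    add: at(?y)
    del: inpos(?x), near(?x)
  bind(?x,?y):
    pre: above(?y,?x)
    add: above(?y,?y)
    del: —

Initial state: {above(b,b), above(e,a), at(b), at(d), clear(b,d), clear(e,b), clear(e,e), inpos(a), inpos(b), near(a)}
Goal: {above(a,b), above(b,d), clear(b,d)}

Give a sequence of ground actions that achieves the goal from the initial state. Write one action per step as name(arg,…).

1. flip(a,b)  →  {above(a,b), above(b,b), above(e,a), at(d), clear(b,d), clear(e,b), clear(e,e), inpos(b), near(a)}
2. swap(d,a)  →  {above(a,b), above(a,d), above(b,b), above(d,d), above(e,a), at(d), clear(b,d), clear(e,b), clear(e,e), inpos(b)}
3. flip(b,d)  →  {above(a,b), above(a,d), above(b,b), above(b,d), above(d,d), above(e,a), clear(b,d), clear(e,b), clear(e,e)}

flip(a,b); swap(d,a); flip(b,d)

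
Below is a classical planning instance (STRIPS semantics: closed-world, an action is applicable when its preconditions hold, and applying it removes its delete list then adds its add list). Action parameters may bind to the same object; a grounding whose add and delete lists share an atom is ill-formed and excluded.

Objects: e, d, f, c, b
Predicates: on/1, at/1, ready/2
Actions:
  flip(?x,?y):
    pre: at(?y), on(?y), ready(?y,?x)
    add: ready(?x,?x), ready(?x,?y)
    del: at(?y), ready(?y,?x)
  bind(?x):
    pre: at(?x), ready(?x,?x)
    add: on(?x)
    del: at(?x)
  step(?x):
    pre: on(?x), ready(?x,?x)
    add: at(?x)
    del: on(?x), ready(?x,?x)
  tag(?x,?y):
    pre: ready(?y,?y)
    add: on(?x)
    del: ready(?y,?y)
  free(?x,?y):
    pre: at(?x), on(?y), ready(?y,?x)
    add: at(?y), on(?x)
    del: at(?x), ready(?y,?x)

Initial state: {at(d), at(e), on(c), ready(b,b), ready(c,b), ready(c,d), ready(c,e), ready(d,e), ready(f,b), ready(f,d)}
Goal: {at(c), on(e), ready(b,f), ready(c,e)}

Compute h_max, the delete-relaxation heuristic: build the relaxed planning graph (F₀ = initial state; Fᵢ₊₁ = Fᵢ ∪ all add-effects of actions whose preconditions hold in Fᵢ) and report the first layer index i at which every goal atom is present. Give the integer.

3

F0 = init (10 atoms)
F1 = F0 ∪ {at(c), on(b), on(d), on(e), on(f)}  (15 atoms)
F2 = F1 ∪ {at(b), at(f), ready(b,c), ready(d,c), ready(d,d), ready(e,c), ready(e,d), ready(e,e)}  (23 atoms)
F3 = F2 ∪ {ready(b,f), ready(c,c), ready(d,f)}  (26 atoms)
goal ⊆ F3  ⇒  h_max = 3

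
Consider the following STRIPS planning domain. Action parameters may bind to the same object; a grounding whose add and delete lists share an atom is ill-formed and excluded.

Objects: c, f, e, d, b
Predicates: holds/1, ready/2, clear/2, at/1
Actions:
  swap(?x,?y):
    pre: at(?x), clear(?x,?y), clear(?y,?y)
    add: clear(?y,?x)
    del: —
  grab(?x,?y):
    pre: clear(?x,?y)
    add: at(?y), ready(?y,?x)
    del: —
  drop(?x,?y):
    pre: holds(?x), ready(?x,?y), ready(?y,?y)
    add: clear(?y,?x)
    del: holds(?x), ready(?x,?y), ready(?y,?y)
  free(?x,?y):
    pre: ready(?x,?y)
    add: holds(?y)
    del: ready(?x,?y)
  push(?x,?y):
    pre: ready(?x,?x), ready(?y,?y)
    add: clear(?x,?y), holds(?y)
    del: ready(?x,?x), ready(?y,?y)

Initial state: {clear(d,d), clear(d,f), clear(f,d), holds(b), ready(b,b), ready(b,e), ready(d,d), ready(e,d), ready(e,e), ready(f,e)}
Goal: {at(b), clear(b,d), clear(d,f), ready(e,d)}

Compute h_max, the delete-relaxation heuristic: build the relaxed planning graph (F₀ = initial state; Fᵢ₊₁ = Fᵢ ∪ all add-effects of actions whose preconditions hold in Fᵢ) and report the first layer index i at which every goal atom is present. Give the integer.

2

F0 = init (10 atoms)
F1 = F0 ∪ {at(d), at(f), clear(b,b), clear(b,d), clear(b,e), clear(d,b), clear(d,e), clear(e,b), clear(e,d), clear(e,e), holds(d), holds(e), ready(d,f), ready(f,d)}  (24 atoms)
F2 = F1 ∪ {at(b), at(e), holds(f), ready(b,d), ready(d,b), ready(d,e), ready(e,b)}  (31 atoms)
goal ⊆ F2  ⇒  h_max = 2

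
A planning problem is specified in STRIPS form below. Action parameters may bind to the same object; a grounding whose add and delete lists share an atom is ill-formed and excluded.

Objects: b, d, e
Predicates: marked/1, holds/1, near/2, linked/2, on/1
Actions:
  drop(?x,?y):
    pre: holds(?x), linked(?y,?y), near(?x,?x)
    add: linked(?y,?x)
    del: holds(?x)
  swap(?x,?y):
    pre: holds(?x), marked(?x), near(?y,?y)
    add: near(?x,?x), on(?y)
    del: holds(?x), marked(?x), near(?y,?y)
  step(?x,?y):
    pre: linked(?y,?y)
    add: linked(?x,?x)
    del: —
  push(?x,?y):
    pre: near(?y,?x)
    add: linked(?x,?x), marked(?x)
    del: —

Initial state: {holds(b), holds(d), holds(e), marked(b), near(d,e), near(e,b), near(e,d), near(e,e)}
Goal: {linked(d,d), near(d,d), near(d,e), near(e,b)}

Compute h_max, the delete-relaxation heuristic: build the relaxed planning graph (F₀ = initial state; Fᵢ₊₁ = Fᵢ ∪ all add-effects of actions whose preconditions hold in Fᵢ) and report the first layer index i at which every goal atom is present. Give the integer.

2

F0 = init (8 atoms)
F1 = F0 ∪ {linked(b,b), linked(d,d), linked(e,e), marked(d), marked(e), near(b,b), on(e)}  (15 atoms)
F2 = F1 ∪ {linked(b,e), linked(d,b), linked(d,e), linked(e,b), near(d,d), on(b)}  (21 atoms)
goal ⊆ F2  ⇒  h_max = 2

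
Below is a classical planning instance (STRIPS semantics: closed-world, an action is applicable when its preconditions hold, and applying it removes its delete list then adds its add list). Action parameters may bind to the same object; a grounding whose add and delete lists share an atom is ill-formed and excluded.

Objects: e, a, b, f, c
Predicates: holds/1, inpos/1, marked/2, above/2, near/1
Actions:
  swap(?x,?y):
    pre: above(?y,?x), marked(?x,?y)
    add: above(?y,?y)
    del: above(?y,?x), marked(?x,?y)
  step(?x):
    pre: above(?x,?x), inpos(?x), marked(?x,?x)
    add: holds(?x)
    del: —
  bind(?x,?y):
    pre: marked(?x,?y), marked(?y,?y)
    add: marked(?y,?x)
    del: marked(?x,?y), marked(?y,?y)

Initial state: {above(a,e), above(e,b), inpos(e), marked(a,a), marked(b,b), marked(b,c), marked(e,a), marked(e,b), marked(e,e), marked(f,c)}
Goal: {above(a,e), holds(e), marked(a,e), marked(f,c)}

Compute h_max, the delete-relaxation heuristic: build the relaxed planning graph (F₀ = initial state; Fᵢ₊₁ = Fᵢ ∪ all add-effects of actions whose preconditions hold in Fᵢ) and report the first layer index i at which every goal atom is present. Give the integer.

3

F0 = init (10 atoms)
F1 = F0 ∪ {above(a,a), marked(a,e), marked(b,e)}  (13 atoms)
F2 = F1 ∪ {above(e,e)}  (14 atoms)
F3 = F2 ∪ {holds(e)}  (15 atoms)
goal ⊆ F3  ⇒  h_max = 3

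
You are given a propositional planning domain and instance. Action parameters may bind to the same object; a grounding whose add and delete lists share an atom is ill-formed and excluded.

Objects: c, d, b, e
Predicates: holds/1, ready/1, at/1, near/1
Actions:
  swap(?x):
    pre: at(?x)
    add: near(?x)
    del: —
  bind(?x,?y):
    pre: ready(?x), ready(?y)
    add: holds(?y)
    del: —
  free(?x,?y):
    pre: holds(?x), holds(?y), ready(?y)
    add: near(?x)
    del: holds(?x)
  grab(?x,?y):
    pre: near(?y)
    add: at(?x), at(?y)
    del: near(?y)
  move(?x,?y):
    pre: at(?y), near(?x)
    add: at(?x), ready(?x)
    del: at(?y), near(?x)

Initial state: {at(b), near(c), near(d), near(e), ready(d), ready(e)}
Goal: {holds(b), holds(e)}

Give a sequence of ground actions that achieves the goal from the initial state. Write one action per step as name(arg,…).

1. swap(b)  →  {at(b), near(b), near(c), near(d), near(e), ready(d), ready(e)}
2. bind(d,e)  →  {at(b), holds(e), near(b), near(c), near(d), near(e), ready(d), ready(e)}
3. grab(c,c)  →  {at(b), at(c), holds(e), near(b), near(d), near(e), ready(d), ready(e)}
4. move(b,c)  →  {at(b), holds(e), near(d), near(e), ready(b), ready(d), ready(e)}
5. bind(d,b)  →  {at(b), holds(b), holds(e), near(d), near(e), ready(b), ready(d), ready(e)}

swap(b); bind(d,e); grab(c,c); move(b,c); bind(d,b)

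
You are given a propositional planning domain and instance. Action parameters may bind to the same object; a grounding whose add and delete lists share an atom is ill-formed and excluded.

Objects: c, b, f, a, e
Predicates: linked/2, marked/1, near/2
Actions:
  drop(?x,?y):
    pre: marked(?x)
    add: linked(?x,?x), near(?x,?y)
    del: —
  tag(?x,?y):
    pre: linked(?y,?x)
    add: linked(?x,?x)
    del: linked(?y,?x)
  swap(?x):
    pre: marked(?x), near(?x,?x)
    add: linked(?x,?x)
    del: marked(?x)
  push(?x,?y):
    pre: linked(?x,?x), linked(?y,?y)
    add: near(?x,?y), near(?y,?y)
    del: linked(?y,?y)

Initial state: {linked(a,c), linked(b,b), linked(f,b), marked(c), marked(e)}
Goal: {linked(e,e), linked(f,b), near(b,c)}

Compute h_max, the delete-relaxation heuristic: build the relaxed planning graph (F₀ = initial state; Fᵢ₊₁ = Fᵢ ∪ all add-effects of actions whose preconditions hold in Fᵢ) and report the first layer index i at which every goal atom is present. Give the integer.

F0 = init (5 atoms)
F1 = F0 ∪ {linked(c,c), linked(e,e), near(b,b), near(c,a), near(c,b), near(c,c), near(c,e), near(c,f), near(e,a), near(e,b), near(e,c), near(e,e), near(e,f)}  (18 atoms)
F2 = F1 ∪ {near(b,c), near(b,e)}  (20 atoms)
goal ⊆ F2  ⇒  h_max = 2

2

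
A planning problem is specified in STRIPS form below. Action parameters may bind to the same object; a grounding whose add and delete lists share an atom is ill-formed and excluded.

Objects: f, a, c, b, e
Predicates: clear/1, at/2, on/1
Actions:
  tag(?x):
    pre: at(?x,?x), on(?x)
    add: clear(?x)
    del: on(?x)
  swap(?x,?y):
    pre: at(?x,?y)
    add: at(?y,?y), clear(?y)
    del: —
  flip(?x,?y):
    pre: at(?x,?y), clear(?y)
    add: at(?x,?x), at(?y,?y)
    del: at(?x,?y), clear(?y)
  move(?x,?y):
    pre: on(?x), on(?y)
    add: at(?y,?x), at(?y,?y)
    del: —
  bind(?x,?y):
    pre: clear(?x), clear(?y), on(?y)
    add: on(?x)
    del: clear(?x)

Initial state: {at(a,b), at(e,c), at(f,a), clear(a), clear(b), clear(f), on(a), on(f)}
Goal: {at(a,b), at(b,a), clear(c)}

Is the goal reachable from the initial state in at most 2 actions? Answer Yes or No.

No

1. swap(e,c)  →  {at(a,b), at(c,c), at(e,c), at(f,a), clear(a), clear(b), clear(c), clear(f), on(a), on(f)}
2. bind(b,f)  →  {at(a,b), at(c,c), at(e,c), at(f,a), clear(a), clear(c), clear(f), on(a), on(b), on(f)}
3. move(a,b)  →  {at(a,b), at(b,a), at(b,b), at(c,c), at(e,c), at(f,a), clear(a), clear(c), clear(f), on(a), on(b), on(f)}
optimal plan length = 3; 3 > 2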